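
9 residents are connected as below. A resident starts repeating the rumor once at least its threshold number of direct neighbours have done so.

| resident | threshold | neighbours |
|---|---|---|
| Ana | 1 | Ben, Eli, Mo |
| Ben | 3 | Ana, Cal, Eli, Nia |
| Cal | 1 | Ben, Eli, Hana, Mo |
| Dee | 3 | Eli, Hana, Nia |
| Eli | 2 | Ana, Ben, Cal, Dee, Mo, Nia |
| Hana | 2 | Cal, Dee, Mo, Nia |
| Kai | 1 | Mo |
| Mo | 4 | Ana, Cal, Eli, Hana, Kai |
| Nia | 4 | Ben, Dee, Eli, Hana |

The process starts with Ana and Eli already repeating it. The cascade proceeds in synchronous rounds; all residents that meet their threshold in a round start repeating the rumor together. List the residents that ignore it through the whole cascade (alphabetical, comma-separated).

Round 1 — Ana, Eli start repeating the rumor (initial).
Round 2 — checking thresholds:
  Ben: 2 of 4 neighbours < 3, not yet.
  Cal: 1 of 4 neighbours ≥ 1, starts repeating the rumor.
  Dee: 1 of 3 neighbours < 3, not yet.
  Mo: 2 of 5 neighbours < 4, not yet.
  Nia: 1 of 4 neighbours < 4, not yet.
Round 3 — checking thresholds:
  Ben: 3 of 4 neighbours ≥ 3, starts repeating the rumor.
  Dee: 1 of 3 neighbours < 3, not yet.
  Hana: 1 of 4 neighbours < 2, not yet.
  Mo: 3 of 5 neighbours < 4, not yet.
  Nia: 1 of 4 neighbours < 4, not yet.
Round 4 — no new spreads; cascade stops.

Dee, Hana, Kai, Mo, Nia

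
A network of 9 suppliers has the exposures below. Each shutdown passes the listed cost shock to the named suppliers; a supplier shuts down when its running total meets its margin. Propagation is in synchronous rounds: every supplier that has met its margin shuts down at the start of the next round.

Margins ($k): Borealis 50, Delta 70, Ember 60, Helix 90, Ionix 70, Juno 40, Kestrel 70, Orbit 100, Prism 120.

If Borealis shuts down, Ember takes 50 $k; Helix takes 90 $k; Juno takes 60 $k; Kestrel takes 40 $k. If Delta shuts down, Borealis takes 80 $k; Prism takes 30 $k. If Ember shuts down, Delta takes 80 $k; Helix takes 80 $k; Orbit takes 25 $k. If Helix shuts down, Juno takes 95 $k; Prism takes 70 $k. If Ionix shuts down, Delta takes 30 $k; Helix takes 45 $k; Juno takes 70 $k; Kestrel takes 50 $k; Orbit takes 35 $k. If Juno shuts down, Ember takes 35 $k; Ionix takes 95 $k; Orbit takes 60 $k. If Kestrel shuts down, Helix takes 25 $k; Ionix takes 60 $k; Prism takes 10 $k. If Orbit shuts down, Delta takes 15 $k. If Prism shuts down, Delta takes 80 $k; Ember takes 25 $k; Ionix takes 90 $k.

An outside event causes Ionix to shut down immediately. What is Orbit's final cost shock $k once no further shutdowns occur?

Round 1 — Ionix shuts down (initial).
  Delta: +30 → 30 < 70
  Helix: +45 → 45 < 90
  Juno: +70 → 70 ≥ 40
  Kestrel: +50 → 50 < 70
  Orbit: +35 → 35 < 100
Round 2 — Juno shuts down.
  Ember: +35 → 35 < 60
  Orbit: +60 → 95 < 100
No further shutdowns.

95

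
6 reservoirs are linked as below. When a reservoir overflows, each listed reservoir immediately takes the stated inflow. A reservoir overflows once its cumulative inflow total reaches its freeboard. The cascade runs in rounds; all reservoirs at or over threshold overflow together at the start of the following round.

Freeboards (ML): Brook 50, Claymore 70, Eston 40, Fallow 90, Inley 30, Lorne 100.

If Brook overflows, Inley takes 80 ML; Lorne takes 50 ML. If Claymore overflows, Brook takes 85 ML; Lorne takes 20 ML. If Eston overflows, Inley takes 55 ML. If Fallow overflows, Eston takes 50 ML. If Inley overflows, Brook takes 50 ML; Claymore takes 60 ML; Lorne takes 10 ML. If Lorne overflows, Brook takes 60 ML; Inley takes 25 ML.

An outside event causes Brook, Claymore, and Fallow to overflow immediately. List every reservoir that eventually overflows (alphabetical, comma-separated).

Brook, Claymore, Eston, Fallow, Inley

Round 1 — Brook, Claymore, Fallow overflow (initial).
  Eston: +50 → 50 ≥ 40
  Inley: +80 → 80 ≥ 30
  Lorne: +50+20 → 70 < 100
Round 2 — Eston, Inley overflow.
  Lorne: +10 → 80 < 100
No further overflows.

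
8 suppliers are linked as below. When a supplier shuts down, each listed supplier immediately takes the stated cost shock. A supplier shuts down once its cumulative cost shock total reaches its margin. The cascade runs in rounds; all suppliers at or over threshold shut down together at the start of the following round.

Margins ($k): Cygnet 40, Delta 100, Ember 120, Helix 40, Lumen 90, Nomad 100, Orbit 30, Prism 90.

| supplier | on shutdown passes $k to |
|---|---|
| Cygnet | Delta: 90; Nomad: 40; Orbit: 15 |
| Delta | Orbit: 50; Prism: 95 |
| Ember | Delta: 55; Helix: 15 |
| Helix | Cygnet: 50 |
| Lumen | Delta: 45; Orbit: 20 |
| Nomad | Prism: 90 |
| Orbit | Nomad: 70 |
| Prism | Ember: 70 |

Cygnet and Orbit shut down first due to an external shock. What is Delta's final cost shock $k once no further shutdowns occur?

Round 1 — Cygnet, Orbit shut down (initial).
  Delta: +90 → 90 < 100
  Nomad: +40+70 → 110 ≥ 100
Round 2 — Nomad shuts down.
  Prism: +90 → 90 ≥ 90
Round 3 — Prism shuts down.
  Ember: +70 → 70 < 120
No further shutdowns.

90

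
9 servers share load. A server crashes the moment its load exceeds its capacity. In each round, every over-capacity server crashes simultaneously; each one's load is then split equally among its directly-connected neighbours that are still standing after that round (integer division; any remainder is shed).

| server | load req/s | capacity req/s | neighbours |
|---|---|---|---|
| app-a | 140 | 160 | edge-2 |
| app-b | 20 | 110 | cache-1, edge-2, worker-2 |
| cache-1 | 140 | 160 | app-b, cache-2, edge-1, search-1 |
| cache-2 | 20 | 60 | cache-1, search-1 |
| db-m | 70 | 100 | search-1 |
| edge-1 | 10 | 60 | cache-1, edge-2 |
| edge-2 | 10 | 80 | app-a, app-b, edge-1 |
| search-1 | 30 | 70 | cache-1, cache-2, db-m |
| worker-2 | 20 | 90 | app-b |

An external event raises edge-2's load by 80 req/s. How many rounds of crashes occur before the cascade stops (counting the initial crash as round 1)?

Round 1 — edge-2 at 90 > 80. edge-2 crashes.
  edge-2 sheds 90 req/s to app-a, app-b, edge-1: 30 each.
    app-a: 140+30 = 170 > 160
    app-b: 20+30 = 50 ≤ 110
    edge-1: 10+30 = 40 ≤ 60
Round 2 — app-a crashes.
  app-a sheds 170 req/s: no online neighbours, lost.
No further crashes.

2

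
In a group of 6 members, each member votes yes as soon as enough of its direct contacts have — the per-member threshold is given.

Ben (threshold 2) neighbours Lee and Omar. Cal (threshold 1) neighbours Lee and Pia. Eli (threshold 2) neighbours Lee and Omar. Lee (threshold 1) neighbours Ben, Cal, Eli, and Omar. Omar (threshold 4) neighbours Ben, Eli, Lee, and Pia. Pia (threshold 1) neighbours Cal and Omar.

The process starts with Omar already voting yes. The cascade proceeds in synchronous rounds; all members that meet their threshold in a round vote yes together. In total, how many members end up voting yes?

Round 1 — Omar votes yes (initial).
Round 2 — checking thresholds:
  Ben: 1 of 2 neighbours < 2, not yet.
  Eli: 1 of 2 neighbours < 2, not yet.
  Lee: 1 of 4 neighbours ≥ 1, votes yes.
  Pia: 1 of 2 neighbours ≥ 1, votes yes.
Round 3 — checking thresholds:
  Ben: 2 of 2 neighbours ≥ 2, votes yes.
  Cal: 2 of 2 neighbours ≥ 1, votes yes.
  Eli: 2 of 2 neighbours ≥ 2, votes yes.
Round 4 — no new yes votes; cascade stops.

6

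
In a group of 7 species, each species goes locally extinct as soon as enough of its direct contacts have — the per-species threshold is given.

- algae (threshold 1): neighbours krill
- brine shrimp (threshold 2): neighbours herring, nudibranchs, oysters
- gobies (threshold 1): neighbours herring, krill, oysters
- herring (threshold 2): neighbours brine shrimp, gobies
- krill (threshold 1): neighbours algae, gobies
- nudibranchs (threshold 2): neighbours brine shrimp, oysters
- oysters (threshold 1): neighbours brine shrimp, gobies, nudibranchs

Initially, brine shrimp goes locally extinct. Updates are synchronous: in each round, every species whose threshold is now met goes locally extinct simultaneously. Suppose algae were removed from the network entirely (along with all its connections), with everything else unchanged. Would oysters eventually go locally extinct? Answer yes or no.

With algae removed:
Round 1 — brine shrimp goes locally extinct (initial).
Round 2 — checking thresholds:
  herring: 1 of 2 neighbours < 2, holds.
  nudibranchs: 1 of 2 neighbours < 2, holds.
  oysters: 1 of 3 neighbours ≥ 1, goes locally extinct.
Round 3 — checking thresholds:
  gobies: 1 of 3 neighbours ≥ 1, goes locally extinct.
  herring: 1 of 2 neighbours < 2, holds.
  nudibranchs: 2 of 2 neighbours ≥ 2, goes locally extinct.
Round 4 — checking thresholds:
  herring: 2 of 2 neighbours ≥ 2, goes locally extinct.
  krill: 1 of 1 neighbours ≥ 1, goes locally extinct.
Round 5 — no new extinctions; cascade stops.

yes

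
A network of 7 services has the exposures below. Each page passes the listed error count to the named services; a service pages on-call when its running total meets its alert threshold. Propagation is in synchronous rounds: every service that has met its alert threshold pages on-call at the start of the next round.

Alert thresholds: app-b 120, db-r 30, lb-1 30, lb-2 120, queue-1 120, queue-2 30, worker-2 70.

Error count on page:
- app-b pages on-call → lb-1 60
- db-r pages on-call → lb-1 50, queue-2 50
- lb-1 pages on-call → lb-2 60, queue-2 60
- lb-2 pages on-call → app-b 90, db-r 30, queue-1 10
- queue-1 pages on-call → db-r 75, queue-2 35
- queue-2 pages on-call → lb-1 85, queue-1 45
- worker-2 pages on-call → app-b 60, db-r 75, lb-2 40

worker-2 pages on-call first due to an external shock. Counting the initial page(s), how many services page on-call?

Round 1 — worker-2 pages on-call (initial).
  app-b: +60 → 60 < 120
  db-r: +75 → 75 ≥ 30
  lb-2: +40 → 40 < 120
Round 2 — db-r pages on-call.
  lb-1: +50 → 50 ≥ 30
  queue-2: +50 → 50 ≥ 30
Round 3 — lb-1, queue-2 page on-call.
  lb-2: +60 → 100 < 120
  queue-1: +45 → 45 < 120
No further pages.

4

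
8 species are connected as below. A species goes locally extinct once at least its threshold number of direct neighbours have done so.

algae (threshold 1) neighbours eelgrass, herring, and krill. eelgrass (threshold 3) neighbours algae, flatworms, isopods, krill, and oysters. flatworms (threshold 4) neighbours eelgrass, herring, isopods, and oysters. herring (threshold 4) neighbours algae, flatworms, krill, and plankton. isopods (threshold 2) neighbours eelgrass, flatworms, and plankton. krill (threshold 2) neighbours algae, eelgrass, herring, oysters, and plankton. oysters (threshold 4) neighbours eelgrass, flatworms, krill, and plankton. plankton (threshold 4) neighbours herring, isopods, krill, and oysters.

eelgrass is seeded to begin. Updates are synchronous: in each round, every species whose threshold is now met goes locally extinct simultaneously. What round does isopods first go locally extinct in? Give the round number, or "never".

Round 1 — eelgrass goes locally extinct (initial).
Round 2 — checking thresholds:
  algae: 1 of 3 neighbours ≥ 1, goes locally extinct.
  flatworms: 1 of 4 neighbours < 4, below threshold.
  isopods: 1 of 3 neighbours < 2, below threshold.
  krill: 1 of 5 neighbours < 2, below threshold.
  oysters: 1 of 4 neighbours < 4, below threshold.
Round 3 — checking thresholds:
  flatworms: 1 of 4 neighbours < 4, below threshold.
  herring: 1 of 4 neighbours < 4, below threshold.
  isopods: 1 of 3 neighbours < 2, below threshold.
  krill: 2 of 5 neighbours ≥ 2, goes locally extinct.
  oysters: 1 of 4 neighbours < 4, below threshold.
Round 4 — no new extinctions; cascade stops.

never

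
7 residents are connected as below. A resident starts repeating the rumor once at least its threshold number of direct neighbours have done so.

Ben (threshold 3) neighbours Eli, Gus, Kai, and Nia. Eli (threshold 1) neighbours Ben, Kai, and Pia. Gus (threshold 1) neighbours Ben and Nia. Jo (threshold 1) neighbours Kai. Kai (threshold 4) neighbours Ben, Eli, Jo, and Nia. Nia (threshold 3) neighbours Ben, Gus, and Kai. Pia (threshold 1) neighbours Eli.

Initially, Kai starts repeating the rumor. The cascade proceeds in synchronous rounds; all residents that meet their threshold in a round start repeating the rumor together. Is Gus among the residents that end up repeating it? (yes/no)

no

Round 1 — Kai starts repeating the rumor (initial).
Round 2 — checking thresholds:
  Ben: 1 of 4 neighbours < 3, below threshold.
  Eli: 1 of 3 neighbours ≥ 1, starts repeating the rumor.
  Jo: 1 of 1 neighbours ≥ 1, starts repeating the rumor.
  Nia: 1 of 3 neighbours < 3, below threshold.
Round 3 — checking thresholds:
  Ben: 2 of 4 neighbours < 3, below threshold.
  Nia: 1 of 3 neighbours < 3, below threshold.
  Pia: 1 of 1 neighbours ≥ 1, starts repeating the rumor.
Round 4 — no new spreads; cascade stops.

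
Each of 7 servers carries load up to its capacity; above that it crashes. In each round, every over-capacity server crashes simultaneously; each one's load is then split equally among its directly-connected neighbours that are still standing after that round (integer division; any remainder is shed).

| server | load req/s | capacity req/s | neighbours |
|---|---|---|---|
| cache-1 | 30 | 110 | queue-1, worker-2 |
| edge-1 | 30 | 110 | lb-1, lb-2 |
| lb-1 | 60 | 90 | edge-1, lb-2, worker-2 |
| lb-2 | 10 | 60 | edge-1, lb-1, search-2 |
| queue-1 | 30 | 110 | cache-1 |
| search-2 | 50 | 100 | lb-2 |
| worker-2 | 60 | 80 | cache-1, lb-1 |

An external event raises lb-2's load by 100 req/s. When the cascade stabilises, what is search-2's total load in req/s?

Round 1 — lb-2 at 110 > 60. lb-2 crashes.
  lb-2 sheds 110 req/s to edge-1, lb-1, search-2: 36 each (2 lost).
    edge-1: 30+36 = 66 ≤ 110
    lb-1: 60+36 = 96 > 90
    search-2: 50+36 = 86 ≤ 100
Round 2 — lb-1 crashes.
  lb-1 sheds 96 req/s to edge-1, worker-2: 48 each.
    edge-1: 66+48 = 114 > 110
    worker-2: 60+48 = 108 > 80
Round 3 — edge-1, worker-2 crash.
  edge-1 sheds 114 req/s: no online neighbours, lost.
  worker-2 sheds 108 req/s to cache-1: 108 each.
    cache-1: 30+108 = 138 > 110
Round 4 — cache-1 crashes.
  cache-1 sheds 138 req/s to queue-1: 138 each.
    queue-1: 30+138 = 168 > 110
Round 5 — queue-1 crashes.
  queue-1 sheds 168 req/s: no online neighbours, lost.
No further crashes.

86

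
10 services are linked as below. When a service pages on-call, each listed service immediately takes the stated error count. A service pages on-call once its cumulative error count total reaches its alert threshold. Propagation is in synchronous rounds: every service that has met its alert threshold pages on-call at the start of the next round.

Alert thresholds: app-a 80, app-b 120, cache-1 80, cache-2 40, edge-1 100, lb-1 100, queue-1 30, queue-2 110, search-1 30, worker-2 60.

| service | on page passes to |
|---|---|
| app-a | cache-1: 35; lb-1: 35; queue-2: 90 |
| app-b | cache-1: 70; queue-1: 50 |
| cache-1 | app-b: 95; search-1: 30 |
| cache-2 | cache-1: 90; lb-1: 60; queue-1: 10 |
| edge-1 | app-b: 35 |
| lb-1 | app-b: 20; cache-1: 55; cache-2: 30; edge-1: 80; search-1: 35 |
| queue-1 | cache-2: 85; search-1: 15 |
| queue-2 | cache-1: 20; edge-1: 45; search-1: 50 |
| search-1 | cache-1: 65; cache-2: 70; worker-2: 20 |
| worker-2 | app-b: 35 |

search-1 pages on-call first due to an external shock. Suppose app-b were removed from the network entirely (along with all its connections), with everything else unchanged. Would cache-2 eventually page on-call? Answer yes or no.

With app-b removed:
Round 1 — search-1 pages on-call (initial).
  cache-1: +65 → 65 < 80
  cache-2: +70 → 70 ≥ 40
  worker-2: +20 → 20 < 60
Round 2 — cache-2 pages on-call.
  cache-1: +90 → 155 ≥ 80
  lb-1: +60 → 60 < 100
  queue-1: +10 → 10 < 30
Round 3 — cache-1 pages on-call.
No further pages.

yes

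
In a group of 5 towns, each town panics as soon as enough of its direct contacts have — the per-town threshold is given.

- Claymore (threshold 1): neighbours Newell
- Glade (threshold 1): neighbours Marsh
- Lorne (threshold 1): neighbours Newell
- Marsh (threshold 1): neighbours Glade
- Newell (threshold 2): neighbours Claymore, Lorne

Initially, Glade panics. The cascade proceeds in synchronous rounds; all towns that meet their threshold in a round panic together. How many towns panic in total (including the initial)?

2

Round 1 — Glade panics (initial).
Round 2 — checking thresholds:
  Marsh: 1 of 1 neighbours ≥ 1, panics.
Round 3 — no new panics; cascade stops.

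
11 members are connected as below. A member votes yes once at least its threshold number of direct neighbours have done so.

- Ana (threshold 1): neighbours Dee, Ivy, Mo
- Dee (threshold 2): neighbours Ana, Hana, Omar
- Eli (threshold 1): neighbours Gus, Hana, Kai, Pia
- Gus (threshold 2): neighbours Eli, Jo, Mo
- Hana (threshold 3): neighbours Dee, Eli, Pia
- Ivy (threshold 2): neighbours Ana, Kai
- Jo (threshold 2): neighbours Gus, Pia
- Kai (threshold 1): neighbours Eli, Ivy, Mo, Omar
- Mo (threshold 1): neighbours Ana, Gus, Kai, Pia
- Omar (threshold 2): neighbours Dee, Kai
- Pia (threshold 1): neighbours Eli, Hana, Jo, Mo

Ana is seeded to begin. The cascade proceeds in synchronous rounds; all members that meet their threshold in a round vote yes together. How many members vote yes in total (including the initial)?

Round 1 — Ana votes yes (initial).
Round 2 — checking thresholds:
  Dee: 1 of 3 neighbours < 2, not yet.
  Ivy: 1 of 2 neighbours < 2, not yet.
  Mo: 1 of 4 neighbours ≥ 1, votes yes.
Round 3 — checking thresholds:
  Dee: 1 of 3 neighbours < 2, not yet.
  Gus: 1 of 3 neighbours < 2, not yet.
  Ivy: 1 of 2 neighbours < 2, not yet.
  Kai: 1 of 4 neighbours ≥ 1, votes yes.
  Pia: 1 of 4 neighbours ≥ 1, votes yes.
Round 4 — checking thresholds:
  Dee: 1 of 3 neighbours < 2, not yet.
  Eli: 2 of 4 neighbours ≥ 1, votes yes.
  Gus: 1 of 3 neighbours < 2, not yet.
  Hana: 1 of 3 neighbours < 3, not yet.
  Ivy: 2 of 2 neighbours ≥ 2, votes yes.
  Jo: 1 of 2 neighbours < 2, not yet.
  Omar: 1 of 2 neighbours < 2, not yet.
Round 5 — checking thresholds:
  Dee: 1 of 3 neighbours < 2, not yet.
  Gus: 2 of 3 neighbours ≥ 2, votes yes.
  Hana: 2 of 3 neighbours < 3, not yet.
  Jo: 1 of 2 neighbours < 2, not yet.
  Omar: 1 of 2 neighbours < 2, not yet.
Round 6 — checking thresholds:
  Dee: 1 of 3 neighbours < 2, not yet.
  Hana: 2 of 3 neighbours < 3, not yet.
  Jo: 2 of 2 neighbours ≥ 2, votes yes.
  Omar: 1 of 2 neighbours < 2, not yet.
Round 7 — no new yes votes; cascade stops.

8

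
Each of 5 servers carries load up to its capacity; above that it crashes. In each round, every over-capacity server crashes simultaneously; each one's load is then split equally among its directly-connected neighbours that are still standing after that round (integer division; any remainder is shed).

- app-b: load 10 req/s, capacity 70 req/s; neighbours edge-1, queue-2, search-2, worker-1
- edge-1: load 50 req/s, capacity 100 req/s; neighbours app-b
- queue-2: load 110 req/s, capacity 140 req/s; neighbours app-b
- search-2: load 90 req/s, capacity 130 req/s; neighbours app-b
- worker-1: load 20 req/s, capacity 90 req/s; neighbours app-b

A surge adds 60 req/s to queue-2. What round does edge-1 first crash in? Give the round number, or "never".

Round 1 — queue-2 at 170 > 140. queue-2 crashes.
  queue-2 sheds 170 req/s to app-b: 170 each.
    app-b: 10+170 = 180 > 70
Round 2 — app-b crashes.
  app-b sheds 180 req/s to edge-1, search-2, worker-1: 60 each.
    edge-1: 50+60 = 110 > 100
    search-2: 90+60 = 150 > 130
    worker-1: 20+60 = 80 ≤ 90
Round 3 — edge-1, search-2 crash.
  edge-1 sheds 110 req/s: no online neighbours, lost.
  search-2 sheds 150 req/s: no online neighbours, lost.
No further crashes.

3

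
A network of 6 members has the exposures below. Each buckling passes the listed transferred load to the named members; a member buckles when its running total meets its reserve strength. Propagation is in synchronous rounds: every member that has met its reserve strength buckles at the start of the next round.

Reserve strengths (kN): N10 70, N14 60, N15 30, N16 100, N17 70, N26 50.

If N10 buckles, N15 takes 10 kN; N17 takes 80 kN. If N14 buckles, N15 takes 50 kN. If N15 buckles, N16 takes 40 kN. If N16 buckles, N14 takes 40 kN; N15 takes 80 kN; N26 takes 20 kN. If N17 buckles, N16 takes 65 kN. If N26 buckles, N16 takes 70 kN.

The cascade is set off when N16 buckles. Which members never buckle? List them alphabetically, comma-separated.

N10, N14, N17, N26

Round 1 — N16 buckles (initial).
  N14: +40 → 40 < 60
  N15: +80 → 80 ≥ 30
  N26: +20 → 20 < 50
Round 2 — N15 buckles.
No further bucklings.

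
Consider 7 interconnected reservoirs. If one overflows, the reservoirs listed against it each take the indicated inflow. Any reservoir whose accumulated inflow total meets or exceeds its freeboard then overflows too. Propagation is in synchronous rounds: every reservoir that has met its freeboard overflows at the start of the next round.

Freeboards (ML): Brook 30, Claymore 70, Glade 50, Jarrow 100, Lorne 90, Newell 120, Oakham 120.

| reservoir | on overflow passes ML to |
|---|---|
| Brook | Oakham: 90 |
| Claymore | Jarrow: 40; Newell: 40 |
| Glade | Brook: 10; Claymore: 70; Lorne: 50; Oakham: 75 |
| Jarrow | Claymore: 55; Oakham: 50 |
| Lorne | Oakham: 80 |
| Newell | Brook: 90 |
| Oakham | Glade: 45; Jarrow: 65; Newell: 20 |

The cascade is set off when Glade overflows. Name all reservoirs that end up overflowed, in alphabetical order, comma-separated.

Claymore, Glade

Round 1 — Glade overflows (initial).
  Brook: +10 → 10 < 30
  Claymore: +70 → 70 ≥ 70
  Lorne: +50 → 50 < 90
  Oakham: +75 → 75 < 120
Round 2 — Claymore overflows.
  Jarrow: +40 → 40 < 100
  Newell: +40 → 40 < 120
No further overflows.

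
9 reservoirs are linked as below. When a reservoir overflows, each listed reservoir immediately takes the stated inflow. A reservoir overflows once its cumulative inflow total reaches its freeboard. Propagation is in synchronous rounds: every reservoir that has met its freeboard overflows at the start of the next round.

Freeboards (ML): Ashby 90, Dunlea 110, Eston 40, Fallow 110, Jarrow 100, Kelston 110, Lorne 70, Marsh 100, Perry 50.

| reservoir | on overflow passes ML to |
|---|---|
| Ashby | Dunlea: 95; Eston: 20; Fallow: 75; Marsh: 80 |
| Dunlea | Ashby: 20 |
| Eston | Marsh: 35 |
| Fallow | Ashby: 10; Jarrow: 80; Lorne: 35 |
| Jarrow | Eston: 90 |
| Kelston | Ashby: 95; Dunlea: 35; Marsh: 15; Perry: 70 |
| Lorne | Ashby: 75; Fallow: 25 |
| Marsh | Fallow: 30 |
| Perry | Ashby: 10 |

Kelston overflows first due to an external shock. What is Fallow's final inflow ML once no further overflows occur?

75

Round 1 — Kelston overflows (initial).
  Ashby: +95 → 95 ≥ 90
  Dunlea: +35 → 35 < 110
  Marsh: +15 → 15 < 100
  Perry: +70 → 70 ≥ 50
Round 2 — Ashby, Perry overflow.
  Dunlea: +95 → 130 ≥ 110
  Eston: +20 → 20 < 40
  Fallow: +75 → 75 < 110
  Marsh: +80 → 95 < 100
Round 3 — Dunlea overflows.
No further overflows.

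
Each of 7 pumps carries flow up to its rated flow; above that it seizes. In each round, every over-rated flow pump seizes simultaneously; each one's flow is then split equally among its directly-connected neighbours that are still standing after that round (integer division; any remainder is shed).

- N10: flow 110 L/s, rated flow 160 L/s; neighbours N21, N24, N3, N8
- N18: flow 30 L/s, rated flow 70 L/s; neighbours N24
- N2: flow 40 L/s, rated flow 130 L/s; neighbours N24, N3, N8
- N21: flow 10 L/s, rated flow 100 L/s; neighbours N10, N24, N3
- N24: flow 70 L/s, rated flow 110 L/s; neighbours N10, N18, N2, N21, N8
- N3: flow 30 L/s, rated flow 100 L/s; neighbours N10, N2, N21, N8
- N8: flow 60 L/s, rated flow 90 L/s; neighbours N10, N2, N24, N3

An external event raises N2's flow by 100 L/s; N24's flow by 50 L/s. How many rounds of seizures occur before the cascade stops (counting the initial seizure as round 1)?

4

Round 1 — N2 at 140 > 130; N24 at 120 > 110. N2, N24 seize.
  N2 sheds 140 L/s to N3, N8: 70 each.
    N3: 30+70 = 100 ≤ 100
    N8: 60+70 = 130 > 90
  N24 sheds 120 L/s to N10, N18, N21, N8: 30 each.
    N10: 110+30 = 140 ≤ 160
    N18: 30+30 = 60 ≤ 70
    N21: 10+30 = 40 ≤ 100
    N8: 130+30 = 160 > 90
Round 2 — N8 seizes.
  N8 sheds 160 L/s to N10, N3: 80 each.
    N10: 140+80 = 220 > 160
    N3: 100+80 = 180 > 100
Round 3 — N10, N3 seize.
  N10 sheds 220 L/s to N21: 220 each.
    N21: 40+220 = 260 > 100
  N3 sheds 180 L/s to N21: 180 each.
    N21: 260+180 = 440 > 100
Round 4 — N21 seizes.
  N21 sheds 440 L/s: no online neighbours, lost.
No further seizures.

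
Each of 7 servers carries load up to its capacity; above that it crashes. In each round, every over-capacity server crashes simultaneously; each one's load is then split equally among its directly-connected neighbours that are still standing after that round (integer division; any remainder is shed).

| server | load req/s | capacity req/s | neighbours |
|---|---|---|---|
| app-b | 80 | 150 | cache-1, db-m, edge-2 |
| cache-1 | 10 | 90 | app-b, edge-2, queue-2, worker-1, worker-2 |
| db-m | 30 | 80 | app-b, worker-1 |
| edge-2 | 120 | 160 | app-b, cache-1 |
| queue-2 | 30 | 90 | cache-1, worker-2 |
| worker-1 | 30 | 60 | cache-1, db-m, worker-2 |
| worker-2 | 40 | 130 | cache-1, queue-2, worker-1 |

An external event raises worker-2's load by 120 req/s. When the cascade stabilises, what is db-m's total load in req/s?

71

Round 1 — worker-2 at 160 > 130. worker-2 crashes.
  worker-2 sheds 160 req/s to cache-1, queue-2, worker-1: 53 each (1 lost).
    cache-1: 10+53 = 63 ≤ 90
    queue-2: 30+53 = 83 ≤ 90
    worker-1: 30+53 = 83 > 60
Round 2 — worker-1 crashes.
  worker-1 sheds 83 req/s to cache-1, db-m: 41 each (1 lost).
    cache-1: 63+41 = 104 > 90
    db-m: 30+41 = 71 ≤ 80
Round 3 — cache-1 crashes.
  cache-1 sheds 104 req/s to app-b, edge-2, queue-2: 34 each (2 lost).
    app-b: 80+34 = 114 ≤ 150
    edge-2: 120+34 = 154 ≤ 160
    queue-2: 83+34 = 117 > 90
Round 4 — queue-2 crashes.
  queue-2 sheds 117 req/s: no online neighbours, lost.
No further crashes.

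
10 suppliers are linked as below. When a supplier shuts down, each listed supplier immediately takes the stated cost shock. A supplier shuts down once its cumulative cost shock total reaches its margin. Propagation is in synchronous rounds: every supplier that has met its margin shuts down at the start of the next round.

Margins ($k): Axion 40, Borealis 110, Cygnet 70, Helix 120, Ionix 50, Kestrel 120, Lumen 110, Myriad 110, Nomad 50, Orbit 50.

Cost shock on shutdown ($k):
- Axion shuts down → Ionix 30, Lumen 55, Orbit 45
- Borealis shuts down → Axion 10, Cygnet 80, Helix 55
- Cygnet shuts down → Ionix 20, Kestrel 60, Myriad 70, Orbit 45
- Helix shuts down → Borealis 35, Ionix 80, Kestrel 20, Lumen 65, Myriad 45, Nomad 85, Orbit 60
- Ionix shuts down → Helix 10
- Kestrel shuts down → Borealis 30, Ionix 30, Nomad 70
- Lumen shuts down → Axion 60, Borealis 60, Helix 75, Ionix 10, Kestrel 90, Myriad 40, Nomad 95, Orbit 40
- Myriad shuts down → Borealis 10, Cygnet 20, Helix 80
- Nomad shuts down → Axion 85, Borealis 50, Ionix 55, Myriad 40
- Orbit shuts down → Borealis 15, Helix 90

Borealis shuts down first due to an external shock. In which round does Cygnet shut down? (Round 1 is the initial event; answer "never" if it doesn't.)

Round 1 — Borealis shuts down (initial).
  Axion: +10 → 10 < 40
  Cygnet: +80 → 80 ≥ 70
  Helix: +55 → 55 < 120
Round 2 — Cygnet shuts down.
  Ionix: +20 → 20 < 50
  Kestrel: +60 → 60 < 120
  Myriad: +70 → 70 < 110
  Orbit: +45 → 45 < 50
No further shutdowns.

2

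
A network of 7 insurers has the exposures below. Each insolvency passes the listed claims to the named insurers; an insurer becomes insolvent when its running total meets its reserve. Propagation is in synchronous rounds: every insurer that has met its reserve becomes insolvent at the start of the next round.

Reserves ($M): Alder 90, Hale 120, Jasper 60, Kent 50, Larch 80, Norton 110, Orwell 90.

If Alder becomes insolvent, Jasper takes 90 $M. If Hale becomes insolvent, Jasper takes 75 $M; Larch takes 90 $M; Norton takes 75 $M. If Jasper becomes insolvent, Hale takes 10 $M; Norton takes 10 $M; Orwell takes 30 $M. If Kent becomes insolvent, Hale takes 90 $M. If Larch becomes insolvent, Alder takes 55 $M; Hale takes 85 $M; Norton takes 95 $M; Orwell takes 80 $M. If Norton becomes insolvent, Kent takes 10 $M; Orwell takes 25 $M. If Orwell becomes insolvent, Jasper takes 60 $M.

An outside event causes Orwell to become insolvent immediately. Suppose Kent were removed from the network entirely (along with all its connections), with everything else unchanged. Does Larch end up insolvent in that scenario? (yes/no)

no

With Kent removed:
Round 1 — Orwell becomes insolvent (initial).
  Jasper: +60 → 60 ≥ 60
Round 2 — Jasper becomes insolvent.
  Hale: +10 → 10 < 120
  Norton: +10 → 10 < 110
No further insolvencies.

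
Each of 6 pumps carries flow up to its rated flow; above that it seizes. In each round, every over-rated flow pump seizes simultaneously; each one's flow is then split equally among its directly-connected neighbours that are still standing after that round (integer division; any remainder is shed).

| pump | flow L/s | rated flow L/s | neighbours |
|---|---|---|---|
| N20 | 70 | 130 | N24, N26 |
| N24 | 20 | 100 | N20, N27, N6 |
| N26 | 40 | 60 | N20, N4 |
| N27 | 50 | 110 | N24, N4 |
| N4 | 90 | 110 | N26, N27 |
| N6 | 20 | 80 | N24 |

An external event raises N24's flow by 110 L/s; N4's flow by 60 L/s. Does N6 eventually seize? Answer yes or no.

Round 1 — N24 at 130 > 100; N4 at 150 > 110. N24, N4 seize.
  N24 sheds 130 L/s to N20, N27, N6: 43 each (1 lost).
    N20: 70+43 = 113 ≤ 130
    N27: 50+43 = 93 ≤ 110
    N6: 20+43 = 63 ≤ 80
  N4 sheds 150 L/s to N26, N27: 75 each.
    N26: 40+75 = 115 > 60
    N27: 93+75 = 168 > 110
Round 2 — N26, N27 seize.
  N26 sheds 115 L/s to N20: 115 each.
    N20: 113+115 = 228 > 130
  N27 sheds 168 L/s: no online neighbours, lost.
Round 3 — N20 seizes.
  N20 sheds 228 L/s: no online neighbours, lost.
No further seizures.

no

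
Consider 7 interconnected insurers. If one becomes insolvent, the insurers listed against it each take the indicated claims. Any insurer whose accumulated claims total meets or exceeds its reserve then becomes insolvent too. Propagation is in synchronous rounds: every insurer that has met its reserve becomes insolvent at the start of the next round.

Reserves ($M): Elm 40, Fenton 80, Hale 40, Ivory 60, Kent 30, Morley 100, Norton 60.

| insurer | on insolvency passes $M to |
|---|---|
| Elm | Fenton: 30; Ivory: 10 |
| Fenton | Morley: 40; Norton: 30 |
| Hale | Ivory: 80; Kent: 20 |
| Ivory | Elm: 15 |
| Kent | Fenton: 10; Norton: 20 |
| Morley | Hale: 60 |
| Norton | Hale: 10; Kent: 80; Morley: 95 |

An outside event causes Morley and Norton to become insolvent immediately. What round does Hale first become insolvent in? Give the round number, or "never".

2

Round 1 — Morley, Norton become insolvent (initial).
  Hale: +60+10 → 70 ≥ 40
  Kent: +80 → 80 ≥ 30
Round 2 — Hale, Kent become insolvent.
  Fenton: +10 → 10 < 80
  Ivory: +80 → 80 ≥ 60
Round 3 — Ivory becomes insolvent.
  Elm: +15 → 15 < 40
No further insolvencies.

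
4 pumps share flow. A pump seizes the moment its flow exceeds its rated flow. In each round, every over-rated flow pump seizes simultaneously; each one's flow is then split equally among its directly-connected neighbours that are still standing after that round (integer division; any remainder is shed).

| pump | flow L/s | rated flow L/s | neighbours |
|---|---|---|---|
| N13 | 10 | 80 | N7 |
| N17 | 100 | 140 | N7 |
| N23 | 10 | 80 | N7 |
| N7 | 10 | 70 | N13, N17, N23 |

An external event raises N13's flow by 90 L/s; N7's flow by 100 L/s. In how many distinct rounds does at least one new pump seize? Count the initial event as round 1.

Round 1 — N13 at 100 > 80; N7 at 110 > 70. N13, N7 seize.
  N13 sheds 100 L/s: no online neighbours, lost.
  N7 sheds 110 L/s to N17, N23: 55 each.
    N17: 100+55 = 155 > 140
    N23: 10+55 = 65 ≤ 80
Round 2 — N17 seizes.
  N17 sheds 155 L/s: no online neighbours, lost.
No further seizures.

2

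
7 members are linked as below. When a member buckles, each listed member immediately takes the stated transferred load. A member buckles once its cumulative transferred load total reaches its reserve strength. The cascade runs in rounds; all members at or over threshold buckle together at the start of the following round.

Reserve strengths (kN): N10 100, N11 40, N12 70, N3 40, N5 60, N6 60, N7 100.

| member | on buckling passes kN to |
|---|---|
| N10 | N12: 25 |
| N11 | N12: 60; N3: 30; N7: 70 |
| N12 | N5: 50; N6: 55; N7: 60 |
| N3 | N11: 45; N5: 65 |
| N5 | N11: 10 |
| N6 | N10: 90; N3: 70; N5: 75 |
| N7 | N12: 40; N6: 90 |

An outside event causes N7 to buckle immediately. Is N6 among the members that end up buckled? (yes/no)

Round 1 — N7 buckles (initial).
  N12: +40 → 40 < 70
  N6: +90 → 90 ≥ 60
Round 2 — N6 buckles.
  N10: +90 → 90 < 100
  N3: +70 → 70 ≥ 40
  N5: +75 → 75 ≥ 60
Round 3 — N3, N5 buckle.
  N11: +45+10 → 55 ≥ 40
Round 4 — N11 buckles.
  N12: +60 → 100 ≥ 70
Round 5 — N12 buckles.
No further bucklings.

yes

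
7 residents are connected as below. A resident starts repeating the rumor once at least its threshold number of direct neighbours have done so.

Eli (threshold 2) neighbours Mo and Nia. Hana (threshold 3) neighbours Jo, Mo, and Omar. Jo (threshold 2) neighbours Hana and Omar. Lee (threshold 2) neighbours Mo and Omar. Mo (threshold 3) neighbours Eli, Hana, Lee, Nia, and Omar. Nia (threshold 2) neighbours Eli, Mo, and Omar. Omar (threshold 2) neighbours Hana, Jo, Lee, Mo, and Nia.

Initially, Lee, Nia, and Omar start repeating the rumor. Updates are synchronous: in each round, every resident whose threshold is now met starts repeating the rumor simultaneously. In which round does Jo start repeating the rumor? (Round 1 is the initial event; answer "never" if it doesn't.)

never

Round 1 — Lee, Nia, Omar start repeating the rumor (initial).
Round 2 — checking thresholds:
  Eli: 1 of 2 neighbours < 2, below threshold.
  Hana: 1 of 3 neighbours < 3, below threshold.
  Jo: 1 of 2 neighbours < 2, below threshold.
  Mo: 3 of 5 neighbours ≥ 3, starts repeating the rumor.
Round 3 — checking thresholds:
  Eli: 2 of 2 neighbours ≥ 2, starts repeating the rumor.
  Hana: 2 of 3 neighbours < 3, below threshold.
  Jo: 1 of 2 neighbours < 2, below threshold.
Round 4 — no new spreads; cascade stops.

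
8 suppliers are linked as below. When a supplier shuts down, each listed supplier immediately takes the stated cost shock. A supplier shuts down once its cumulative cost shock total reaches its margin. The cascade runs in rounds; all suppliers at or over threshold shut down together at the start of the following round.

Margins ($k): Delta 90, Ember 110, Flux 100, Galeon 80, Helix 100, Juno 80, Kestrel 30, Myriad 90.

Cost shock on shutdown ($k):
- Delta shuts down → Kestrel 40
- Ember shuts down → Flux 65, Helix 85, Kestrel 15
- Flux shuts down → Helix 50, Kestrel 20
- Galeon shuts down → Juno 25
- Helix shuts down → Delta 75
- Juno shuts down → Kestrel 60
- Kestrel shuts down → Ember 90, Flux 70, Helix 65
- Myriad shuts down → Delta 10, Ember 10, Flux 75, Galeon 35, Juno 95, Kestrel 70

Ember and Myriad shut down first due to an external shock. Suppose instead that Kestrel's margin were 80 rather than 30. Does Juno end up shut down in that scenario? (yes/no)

yes

With Kestrel's margin at 80:
Round 1 — Ember, Myriad shut down (initial).
  Delta: +10 → 10 < 90
  Flux: +65+75 → 140 ≥ 100
  Galeon: +35 → 35 < 80
  Helix: +85 → 85 < 100
  Juno: +95 → 95 ≥ 80
  Kestrel: +15+70 → 85 ≥ 80
Round 2 — Flux, Juno, Kestrel shut down.
  Helix: +50+65 → 200 ≥ 100
Round 3 — Helix shuts down.
  Delta: +75 → 85 < 90
No further shutdowns.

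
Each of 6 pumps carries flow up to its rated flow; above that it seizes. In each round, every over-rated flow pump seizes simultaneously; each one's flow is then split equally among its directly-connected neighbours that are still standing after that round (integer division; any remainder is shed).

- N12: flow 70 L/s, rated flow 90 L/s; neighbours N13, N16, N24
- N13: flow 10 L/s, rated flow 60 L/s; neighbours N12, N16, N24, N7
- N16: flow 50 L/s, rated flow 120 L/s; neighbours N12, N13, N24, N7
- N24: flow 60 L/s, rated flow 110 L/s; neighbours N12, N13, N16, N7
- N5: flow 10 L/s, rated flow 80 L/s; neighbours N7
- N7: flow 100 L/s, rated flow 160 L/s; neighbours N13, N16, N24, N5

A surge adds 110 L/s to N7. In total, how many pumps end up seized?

Round 1 — N7 at 210 > 160. N7 seizes.
  N7 sheds 210 L/s to N13, N16, N24, N5: 52 each (2 lost).
    N13: 10+52 = 62 > 60
    N16: 50+52 = 102 ≤ 120
    N24: 60+52 = 112 > 110
    N5: 10+52 = 62 ≤ 80
Round 2 — N13, N24 seize.
  N13 sheds 62 L/s to N12, N16: 31 each.
    N12: 70+31 = 101 > 90
    N16: 102+31 = 133 > 120
  N24 sheds 112 L/s to N12, N16: 56 each.
    N12: 101+56 = 157 > 90
    N16: 133+56 = 189 > 120
Round 3 — N12, N16 seize.
  N12 sheds 157 L/s: no online neighbours, lost.
  N16 sheds 189 L/s: no online neighbours, lost.
No further seizures.

5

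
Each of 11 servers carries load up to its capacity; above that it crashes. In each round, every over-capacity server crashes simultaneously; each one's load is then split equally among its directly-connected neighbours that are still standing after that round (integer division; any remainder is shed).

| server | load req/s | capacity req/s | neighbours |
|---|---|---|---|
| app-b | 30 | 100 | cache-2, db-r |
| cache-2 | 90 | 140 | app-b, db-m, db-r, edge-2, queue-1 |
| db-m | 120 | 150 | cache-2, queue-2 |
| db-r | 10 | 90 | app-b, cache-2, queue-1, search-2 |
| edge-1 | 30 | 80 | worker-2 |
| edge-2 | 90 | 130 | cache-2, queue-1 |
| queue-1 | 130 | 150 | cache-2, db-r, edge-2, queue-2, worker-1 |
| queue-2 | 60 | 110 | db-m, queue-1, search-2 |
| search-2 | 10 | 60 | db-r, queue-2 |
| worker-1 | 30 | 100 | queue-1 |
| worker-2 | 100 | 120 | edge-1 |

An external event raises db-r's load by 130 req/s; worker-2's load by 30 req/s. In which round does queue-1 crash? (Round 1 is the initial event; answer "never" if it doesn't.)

2

Round 1 — db-r at 140 > 90; worker-2 at 130 > 120. db-r, worker-2 crash.
  db-r sheds 140 req/s to app-b, cache-2, queue-1, search-2: 35 each.
    app-b: 30+35 = 65 ≤ 100
    cache-2: 90+35 = 125 ≤ 140
    queue-1: 130+35 = 165 > 150
    search-2: 10+35 = 45 ≤ 60
  worker-2 sheds 130 req/s to edge-1: 130 each.
    edge-1: 30+130 = 160 > 80
Round 2 — edge-1, queue-1 crash.
  edge-1 sheds 160 req/s: no online neighbours, lost.
  queue-1 sheds 165 req/s to cache-2, edge-2, queue-2, worker-1: 41 each (1 lost).
    cache-2: 125+41 = 166 > 140
    edge-2: 90+41 = 131 > 130
    queue-2: 60+41 = 101 ≤ 110
    worker-1: 30+41 = 71 ≤ 100
Round 3 — cache-2, edge-2 crash.
  cache-2 sheds 166 req/s to app-b, db-m: 83 each.
    app-b: 65+83 = 148 > 100
    db-m: 120+83 = 203 > 150
  edge-2 sheds 131 req/s: no online neighbours, lost.
Round 4 — app-b, db-m crash.
  app-b sheds 148 req/s: no online neighbours, lost.
  db-m sheds 203 req/s to queue-2: 203 each.
    queue-2: 101+203 = 304 > 110
Round 5 — queue-2 crashes.
  queue-2 sheds 304 req/s to search-2: 304 each.
    search-2: 45+304 = 349 > 60
Round 6 — search-2 crashes.
  search-2 sheds 349 req/s: no online neighbours, lost.
No further crashes.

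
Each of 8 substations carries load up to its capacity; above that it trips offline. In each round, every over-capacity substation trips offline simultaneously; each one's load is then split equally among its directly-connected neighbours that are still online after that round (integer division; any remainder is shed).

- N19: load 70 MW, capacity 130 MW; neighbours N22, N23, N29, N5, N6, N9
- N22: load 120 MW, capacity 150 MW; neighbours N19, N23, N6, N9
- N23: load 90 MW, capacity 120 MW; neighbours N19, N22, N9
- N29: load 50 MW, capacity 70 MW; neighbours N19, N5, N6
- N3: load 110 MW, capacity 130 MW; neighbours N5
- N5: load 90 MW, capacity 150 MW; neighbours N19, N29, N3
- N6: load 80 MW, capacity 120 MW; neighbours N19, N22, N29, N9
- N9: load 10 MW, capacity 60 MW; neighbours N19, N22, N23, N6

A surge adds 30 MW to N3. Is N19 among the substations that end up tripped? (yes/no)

yes

Round 1 — N3 at 140 > 130. N3 trips offline.
  N3 sheds 140 MW to N5: 140 each.
    N5: 90+140 = 230 > 150
Round 2 — N5 trips offline.
  N5 sheds 230 MW to N19, N29: 115 each.
    N19: 70+115 = 185 > 130
    N29: 50+115 = 165 > 70
Round 3 — N19, N29 trip offline.
  N19 sheds 185 MW to N22, N23, N6, N9: 46 each (1 lost).
    N22: 120+46 = 166 > 150
    N23: 90+46 = 136 > 120
    N6: 80+46 = 126 > 120
    N9: 10+46 = 56 ≤ 60
  N29 sheds 165 MW to N6: 165 each.
    N6: 126+165 = 291 > 120
Round 4 — N22, N23, N6 trip offline.
  N22 sheds 166 MW to N9: 166 each.
    N9: 56+166 = 222 > 60
  N23 sheds 136 MW to N9: 136 each.
    N9: 222+136 = 358 > 60
  N6 sheds 291 MW to N9: 291 each.
    N9: 358+291 = 649 > 60
Round 5 — N9 trips offline.
  N9 sheds 649 MW: no online neighbours, lost.
No further trips.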